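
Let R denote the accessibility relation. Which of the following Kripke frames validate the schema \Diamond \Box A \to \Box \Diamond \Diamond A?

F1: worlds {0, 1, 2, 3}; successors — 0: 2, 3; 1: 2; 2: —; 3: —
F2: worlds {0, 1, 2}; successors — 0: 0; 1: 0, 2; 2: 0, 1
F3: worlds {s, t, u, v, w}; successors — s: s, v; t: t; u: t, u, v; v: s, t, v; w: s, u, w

F2

Frame correspondent (Sahlqvist): \forall x \forall y \forall z ((xRy \wedge xRz) \to \exists w (yRw \wedge z R^2 w)) — i.e. a generalized confluence (Geach) condition.
F1: fails — 0R2, 0R2 but no w with 2Rw and 2R²w.
F2: condition met.
F3: fails — vRs, vRt but no w* with sRw* and tR²w*.
Valid on: F2.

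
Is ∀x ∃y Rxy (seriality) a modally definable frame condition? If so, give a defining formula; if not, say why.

Yes, by □r → ◇r

This is a Sahlqvist condition; the D axiom □r → ◇r defines it.
Suppose □r→◇r is valid. At any x set V(r)=W. Then □r at x, so ◇r at x, so x has a successor.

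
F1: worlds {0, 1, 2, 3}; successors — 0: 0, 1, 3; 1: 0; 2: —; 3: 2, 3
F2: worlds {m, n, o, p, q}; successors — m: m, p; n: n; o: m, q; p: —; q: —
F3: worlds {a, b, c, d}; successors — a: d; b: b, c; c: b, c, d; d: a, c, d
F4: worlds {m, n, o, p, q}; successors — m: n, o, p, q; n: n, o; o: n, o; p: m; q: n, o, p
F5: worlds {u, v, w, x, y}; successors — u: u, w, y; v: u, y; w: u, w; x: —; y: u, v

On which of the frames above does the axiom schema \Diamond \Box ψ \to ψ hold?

F3

This is the axiom for symmetry; its first-order frame correspondent is \forall x \forall y (Rxy \to Ryx).
F1: fails — R32 but not R23.
F2: fails — Rom but not Rmo.
F3: condition met.
F4: fails — Rmo but not Rom.
F5: fails — Rvu but not Ruv.
Valid on: F3.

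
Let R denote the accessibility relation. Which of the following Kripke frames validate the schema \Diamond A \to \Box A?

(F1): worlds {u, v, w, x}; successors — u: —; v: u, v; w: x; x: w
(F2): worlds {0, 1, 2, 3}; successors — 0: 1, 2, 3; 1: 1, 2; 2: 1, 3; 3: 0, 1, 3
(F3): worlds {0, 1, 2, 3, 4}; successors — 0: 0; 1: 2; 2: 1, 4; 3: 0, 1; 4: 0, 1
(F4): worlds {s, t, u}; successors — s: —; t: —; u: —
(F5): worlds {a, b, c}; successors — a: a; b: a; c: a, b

Frame correspondent (Sahlqvist): \forall x \forall y \forall z (Rxy \wedge Rxz \to y = z) — i.e. partial functionality.
(F1): fails — v sees both u and v.
(F2): fails — 0 sees both 1 and 2.
(F3): fails — 2 sees both 1 and 4.
(F4): ✓.
(F5): fails — c sees both a and b.
Valid on: (F4).

(F4)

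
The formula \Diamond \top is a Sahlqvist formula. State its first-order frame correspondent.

seriality: \forall x \exists y Rxy

◇⊤ holds at w iff w has a successor, so frame-validity of ◇⊤ is exactly seriality. Equivalently via □q → ◇q:
Suppose □q→◇q is valid. At any x set V(q)=W. Then □q at x, so ◇q at x, so x has a successor.
Conversely, any frame satisfying \forall x \exists y Rxy validates the schema.
Frame condition: \forall x \exists y Rxy.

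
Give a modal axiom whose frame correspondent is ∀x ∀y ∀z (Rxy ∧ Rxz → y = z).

The condition is partial functionality. The CD schema ◇s → □s defines it.
Suppose ◇s→□s is valid. Take Rxy, Rxz and set V(s)={y}. Then ◇s at x, so □s at x, so s at z, i.e. z=y.

◇s → □s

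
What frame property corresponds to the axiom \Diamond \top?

seriality

◇⊤ holds at w iff w has a successor, so frame-validity of ◇⊤ is exactly seriality. Equivalently via □p → ◇p:
Suppose □p→◇p is valid. At any x set V(p)=W. Then □p at x, so ◇p at x, so x has a successor.
The converse is a direct semantic check.
Frame condition: \forall x \exists y Rxy.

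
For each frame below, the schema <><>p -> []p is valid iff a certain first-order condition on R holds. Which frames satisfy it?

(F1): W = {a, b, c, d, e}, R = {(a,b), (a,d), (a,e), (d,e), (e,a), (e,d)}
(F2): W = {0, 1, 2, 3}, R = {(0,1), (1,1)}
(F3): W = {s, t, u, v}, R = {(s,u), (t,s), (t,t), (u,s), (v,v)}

This is the axiom for a generalized confluence (Geach) condition; its first-order frame correspondent is forall x forall y forall z ((x R^2 y & xRz) -> exists w (y = w & z = w)).
(F1): fails — aR²a, aRb but a ≠ b.
(F2): condition met.
(F3): fails — sR²s, sRu but s ≠ u.
Valid on: (F2).

(F2)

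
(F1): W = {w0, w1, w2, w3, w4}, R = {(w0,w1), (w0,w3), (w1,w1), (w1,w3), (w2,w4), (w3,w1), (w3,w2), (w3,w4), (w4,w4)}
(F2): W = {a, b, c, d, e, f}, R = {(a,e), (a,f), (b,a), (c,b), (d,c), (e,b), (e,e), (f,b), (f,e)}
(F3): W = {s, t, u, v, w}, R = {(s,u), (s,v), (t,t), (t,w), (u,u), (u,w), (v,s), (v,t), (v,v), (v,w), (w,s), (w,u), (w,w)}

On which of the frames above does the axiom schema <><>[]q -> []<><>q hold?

(F3)

The schema corresponds to a generalized confluence (Geach) condition: forall x forall y forall z ((x R^2 y & xRz) -> exists w (yRw & z R^2 w)).
(F1): fails — w3R²w1, w3Rw2 but no w with w1Rw and w2R²w.
(F2): fails — eR²b, eRb but no w with bRw and bR²w.
(F3): condition met.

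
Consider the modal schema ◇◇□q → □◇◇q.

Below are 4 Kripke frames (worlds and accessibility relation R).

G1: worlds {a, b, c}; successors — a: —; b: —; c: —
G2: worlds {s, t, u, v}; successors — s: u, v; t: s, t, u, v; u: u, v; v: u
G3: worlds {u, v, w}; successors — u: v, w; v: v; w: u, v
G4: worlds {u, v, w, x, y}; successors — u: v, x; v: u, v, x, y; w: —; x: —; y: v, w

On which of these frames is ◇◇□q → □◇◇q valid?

This is the axiom for a generalized confluence (Geach) condition; its first-order frame correspondent is ∀x ∀y ∀z ((xR²y ∧ xRz) → ∃w (yRw ∧ zR²w)).
G1: satisfies the condition.
G2: satisfies the condition.
G3: satisfies the condition.
G4: fails — uR²u, uRx but no t with uRt and xR²t.
Valid on: G1, G2, G3.

G1, G2, G3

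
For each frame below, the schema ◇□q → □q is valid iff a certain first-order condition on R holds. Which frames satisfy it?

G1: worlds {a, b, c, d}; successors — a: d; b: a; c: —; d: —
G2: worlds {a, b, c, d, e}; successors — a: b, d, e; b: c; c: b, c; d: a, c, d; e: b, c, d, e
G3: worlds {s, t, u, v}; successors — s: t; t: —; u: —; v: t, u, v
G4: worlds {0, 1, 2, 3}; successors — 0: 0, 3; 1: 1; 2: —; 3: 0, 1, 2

Frame correspondent (Sahlqvist): ∀x ∀y ∀z (Rxy ∧ Rxz → Ryz) — i.e. the Euclidean property.
G1: fails — Rad and Rad but not Rdd.
G2: fails — Rab and Rab but not Rbb.
G3: fails — Rst and Rst but not Rtt.
G4: fails — R03 and R03 but not R33.

none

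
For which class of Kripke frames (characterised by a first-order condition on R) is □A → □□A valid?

Suppose □A→□□A is valid. Take Rxy, Ryz and set V(A)={w : Rxw}. Then □A at x, so □□A at x, so □A at y, so A at z, i.e. Rxz.
Conversely, on a frame with transitivity the schema holds at every world under every valuation.
So the correspondent is transitivity.

transitivity: ∀x ∀y ∀z (Rxy ∧ Ryz → Rxz)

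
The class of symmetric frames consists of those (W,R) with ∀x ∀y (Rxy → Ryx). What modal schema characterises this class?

r → □◇r

The condition is symmetry. The B schema r → □◇r defines it.
Suppose r→□◇r is valid. Take Rxy and set V(r)={x}. Then r at x, so □◇r at x, so ◇r at y, so some z with Ryz has r; z=x, i.e. Ryx.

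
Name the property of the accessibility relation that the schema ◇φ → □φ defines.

Suppose ◇φ→□φ is valid. Take Rxy, Rxz and set V(φ)={y}. Then ◇φ at x, so □φ at x, so φ at z, i.e. z=y.
The converse is a direct semantic check.
Frame condition: ∀x ∀y ∀z (Rxy ∧ Rxz → y = z).

partial functionality: ∀x ∀y ∀z (Rxy ∧ Rxz → y = z)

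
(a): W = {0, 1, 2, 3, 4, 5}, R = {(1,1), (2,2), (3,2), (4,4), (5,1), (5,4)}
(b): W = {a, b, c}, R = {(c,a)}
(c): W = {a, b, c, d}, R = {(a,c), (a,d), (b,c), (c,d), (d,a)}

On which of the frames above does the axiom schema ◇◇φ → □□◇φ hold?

(b)

The schema corresponds to a generalized confluence (Geach) condition: ∀x ∀y ∀z ((xR²y ∧ xR²z) → ∃w (y = w ∧ zRw)).
(a): fails — 5R²1, 5R²4 but no w with 1=w and 4Rw.
(b): satisfies the condition.
(c): fails — aR²a, aR²a but no w with a=w and aRw.
Valid on: (b).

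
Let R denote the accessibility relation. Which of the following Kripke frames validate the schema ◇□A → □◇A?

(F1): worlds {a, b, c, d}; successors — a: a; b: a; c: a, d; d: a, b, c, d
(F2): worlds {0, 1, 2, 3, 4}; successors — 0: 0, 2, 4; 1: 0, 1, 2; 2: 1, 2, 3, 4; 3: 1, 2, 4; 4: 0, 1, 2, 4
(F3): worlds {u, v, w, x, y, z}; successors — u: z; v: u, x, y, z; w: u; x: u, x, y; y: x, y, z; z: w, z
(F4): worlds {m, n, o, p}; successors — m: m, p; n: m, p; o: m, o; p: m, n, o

The schema corresponds to convergence: ∀x ∀y ∀z (Rxy ∧ Rxz → ∃w (Ryw ∧ Rzw)).
(F1): ✓.
(F2): ✓.
(F3): fails — Rvz and Rvx but z and x have no common successor.
(F4): ✓.
Valid on: (F1), (F2), (F4).

(F1), (F2), (F4)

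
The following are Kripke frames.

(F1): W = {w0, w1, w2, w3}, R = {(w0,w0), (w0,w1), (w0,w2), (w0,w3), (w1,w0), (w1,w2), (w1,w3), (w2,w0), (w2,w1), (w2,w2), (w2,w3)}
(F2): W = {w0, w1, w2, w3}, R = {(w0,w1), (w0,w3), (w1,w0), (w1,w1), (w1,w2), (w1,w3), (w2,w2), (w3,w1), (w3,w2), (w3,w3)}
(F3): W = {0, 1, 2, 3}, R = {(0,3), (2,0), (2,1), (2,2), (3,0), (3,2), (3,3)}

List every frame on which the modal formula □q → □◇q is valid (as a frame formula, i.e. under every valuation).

(F2)

This is the axiom for a generalized confluence (Geach) condition; its first-order frame correspondent is ∀x ∀z (xRz → ∃w (xRw ∧ zRw)).
(F1): fails — w0Rw3 but no w with w0Rw and w3Rw.
(F2): satisfies the condition.
(F3): fails — 2R0 but no w with 2Rw and 0Rw.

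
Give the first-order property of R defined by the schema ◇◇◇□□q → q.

This is a Sahlqvist (Geach-type) schema ◇^3□^2q → □^0◇^0q.
Minimal-valuation argument: fix x; take any y with xR^3y and any z with xR^0z. Set V(q) to the set of worlds R-reachable from y in exactly 2 steps. Then □^2q holds at y, so the antecedent holds at x; validity forces ◇^0q at z, giving a w with zR^0w and yR^2w.
First-order correspondent: ∀x ∀y (xR³y → ∃w (yR²w ∧ x = w)).

∀x ∀y (xR³y → ∃w (yR²w ∧ x = w))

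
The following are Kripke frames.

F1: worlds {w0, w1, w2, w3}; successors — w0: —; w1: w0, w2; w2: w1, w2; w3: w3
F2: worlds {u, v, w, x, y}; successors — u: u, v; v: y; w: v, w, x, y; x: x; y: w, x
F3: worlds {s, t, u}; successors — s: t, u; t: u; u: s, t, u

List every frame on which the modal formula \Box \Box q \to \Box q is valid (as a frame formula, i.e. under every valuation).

This is the axiom for density; its first-order frame correspondent is \forall x \forall y (Rxy \to \exists z (Rxz \wedge Rzy)).
F1: fails — Rw1w0 but no z with Rw1z and Rzw0.
F2: fails — Rvy but no z with Rvz and Rzy.
F3: condition met.

F3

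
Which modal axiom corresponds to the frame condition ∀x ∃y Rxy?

This is seriality; the standard corresponding axiom is D: □s → ◇s.
Suppose □s→◇s is valid. At any x set V(s)=W. Then □s at x, so ◇s at x, so x has a successor.

□s → ◇s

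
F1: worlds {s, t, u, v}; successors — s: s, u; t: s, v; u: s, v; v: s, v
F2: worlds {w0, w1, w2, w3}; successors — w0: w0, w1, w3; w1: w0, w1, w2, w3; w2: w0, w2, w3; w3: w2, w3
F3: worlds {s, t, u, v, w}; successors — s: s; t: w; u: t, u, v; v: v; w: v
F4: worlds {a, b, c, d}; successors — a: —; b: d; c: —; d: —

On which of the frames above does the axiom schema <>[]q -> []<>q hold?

F1, F2

The schema corresponds to convergence: forall x forall y forall z (Rxy & Rxz -> exists w (Ryw & Rzw)).
F1: ✓.
F2: ✓.
F3: fails — Ruv and Rut but v and t have no common successor.
F4: fails — Rbd and Rbd but d and d have no common successor.
Valid on: F1, F2.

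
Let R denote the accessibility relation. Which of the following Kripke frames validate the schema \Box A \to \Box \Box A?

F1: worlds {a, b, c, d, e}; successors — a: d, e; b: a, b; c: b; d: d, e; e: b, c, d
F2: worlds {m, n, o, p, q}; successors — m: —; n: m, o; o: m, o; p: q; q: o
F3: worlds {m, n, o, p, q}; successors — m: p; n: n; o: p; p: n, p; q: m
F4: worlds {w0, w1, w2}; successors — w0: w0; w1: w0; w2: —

The schema corresponds to transitivity: \forall x \forall y \forall z (Rxy \wedge Ryz \to Rxz).
F1: fails — Reb and Rba but not Rea.
F2: fails — Rpq and Rqo but not Rpo.
F3: fails — Rop and Rpn but not Ron.
F4: satisfies the condition.

F4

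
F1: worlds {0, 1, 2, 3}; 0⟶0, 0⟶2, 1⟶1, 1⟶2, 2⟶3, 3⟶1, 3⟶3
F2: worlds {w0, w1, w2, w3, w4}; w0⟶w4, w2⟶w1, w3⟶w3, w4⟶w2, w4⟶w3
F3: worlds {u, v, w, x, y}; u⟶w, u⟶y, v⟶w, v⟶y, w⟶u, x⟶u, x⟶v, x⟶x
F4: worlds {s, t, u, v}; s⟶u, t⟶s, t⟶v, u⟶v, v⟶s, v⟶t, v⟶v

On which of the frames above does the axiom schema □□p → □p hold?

Frame correspondent (Sahlqvist): ∀x ∀y (Rxy → ∃z (Rxz ∧ Rzy)) — i.e. density.
F1: ✓.
F2: fails — Rw0w4 but no z with Rw0z and Rzw4.
F3: fails — Rwu but no z with Rwz and Rzu.
F4: fails — Rsu but no z with Rsz and Rzu.
Valid on: F1.

F1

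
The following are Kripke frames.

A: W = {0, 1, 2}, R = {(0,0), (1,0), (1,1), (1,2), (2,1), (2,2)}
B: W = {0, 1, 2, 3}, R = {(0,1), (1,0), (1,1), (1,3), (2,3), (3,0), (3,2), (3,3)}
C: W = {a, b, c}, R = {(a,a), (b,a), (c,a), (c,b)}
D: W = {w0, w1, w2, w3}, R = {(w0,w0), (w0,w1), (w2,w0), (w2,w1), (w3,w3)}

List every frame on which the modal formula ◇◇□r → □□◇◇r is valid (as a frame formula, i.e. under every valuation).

C

This is the axiom for a generalized confluence (Geach) condition; its first-order frame correspondent is ∀x ∀y ∀z ((xR²y ∧ xR²z) → ∃w (yRw ∧ zR²w)).
A: fails — 1R²2, 1R²0 but no w with 2Rw and 0R²w.
B: fails — 1R²0, 1R²2 but no w with 0Rw and 2R²w.
C: condition met.
D: fails — w0R²w0, w0R²w1 but no w with w0Rw and w1R²w.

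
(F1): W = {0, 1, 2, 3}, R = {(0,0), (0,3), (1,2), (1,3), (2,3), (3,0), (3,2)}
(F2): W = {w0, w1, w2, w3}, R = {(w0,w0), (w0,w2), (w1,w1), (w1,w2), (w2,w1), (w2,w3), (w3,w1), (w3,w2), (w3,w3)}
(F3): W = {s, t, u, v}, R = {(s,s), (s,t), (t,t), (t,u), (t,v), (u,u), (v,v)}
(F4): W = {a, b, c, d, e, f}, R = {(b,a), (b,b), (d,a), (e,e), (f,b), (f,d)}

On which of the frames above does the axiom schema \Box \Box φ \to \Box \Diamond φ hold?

Frame correspondent (Sahlqvist): \forall x \forall z (xRz \to \exists w (x R^2 w \wedge zRw)) — i.e. a generalized confluence (Geach) condition.
(F1): condition met.
(F2): condition met.
(F3): condition met.
(F4): fails — bRa but no w with bR²w and aRw.

(F1), (F2), (F3)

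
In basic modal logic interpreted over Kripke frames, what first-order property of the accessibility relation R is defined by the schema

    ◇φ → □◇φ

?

The Euclidean property

This is the 5 axiom.
Its frame correspondent is the Euclidean property — ∀x ∀y ∀z (Rxy ∧ Rxz → Ryz).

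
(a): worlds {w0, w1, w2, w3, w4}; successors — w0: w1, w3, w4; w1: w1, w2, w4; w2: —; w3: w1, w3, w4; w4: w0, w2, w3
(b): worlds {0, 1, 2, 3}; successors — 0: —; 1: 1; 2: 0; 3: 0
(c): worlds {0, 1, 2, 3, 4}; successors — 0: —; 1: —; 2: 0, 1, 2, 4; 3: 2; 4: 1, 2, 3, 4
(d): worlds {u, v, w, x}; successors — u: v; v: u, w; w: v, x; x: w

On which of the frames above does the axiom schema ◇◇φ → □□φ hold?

(b)

This is the axiom for a generalized confluence (Geach) condition; its first-order frame correspondent is ∀x ∀y ∀z ((xR²y ∧ xR²z) → ∃w (y = w ∧ z = w)).
(a): fails — w0R²w0, w0R²w1 but w0 ≠ w1.
(b): condition met.
(c): fails — 2R²0, 2R²1 but 0 ≠ 1.
(d): fails — uR²u, uR²w but u ≠ w.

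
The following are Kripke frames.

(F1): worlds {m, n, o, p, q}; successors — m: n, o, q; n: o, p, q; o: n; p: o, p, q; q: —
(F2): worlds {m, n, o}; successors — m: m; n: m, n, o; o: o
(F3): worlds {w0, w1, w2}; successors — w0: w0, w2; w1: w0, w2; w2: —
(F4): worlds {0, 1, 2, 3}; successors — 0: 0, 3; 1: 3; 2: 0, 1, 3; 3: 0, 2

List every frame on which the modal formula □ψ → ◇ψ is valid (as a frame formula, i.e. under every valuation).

This is the axiom for seriality; its first-order frame correspondent is ∀x ∃y Rxy.
(F1): fails — world q has no successor.
(F2): satisfies the condition.
(F3): fails — world w2 has no successor.
(F4): satisfies the condition.

(F2), (F4)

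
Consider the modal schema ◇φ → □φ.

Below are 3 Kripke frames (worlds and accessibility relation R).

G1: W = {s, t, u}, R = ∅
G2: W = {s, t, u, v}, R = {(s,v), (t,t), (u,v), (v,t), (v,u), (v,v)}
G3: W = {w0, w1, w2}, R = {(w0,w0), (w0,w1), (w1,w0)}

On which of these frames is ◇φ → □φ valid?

This is the axiom for partial functionality; its first-order frame correspondent is ∀x ∀y ∀z (Rxy ∧ Rxz → y = z).
G1: holds.
G2: fails — v sees both t and u.
G3: fails — w0 sees both w0 and w1.
Valid on: G1.

G1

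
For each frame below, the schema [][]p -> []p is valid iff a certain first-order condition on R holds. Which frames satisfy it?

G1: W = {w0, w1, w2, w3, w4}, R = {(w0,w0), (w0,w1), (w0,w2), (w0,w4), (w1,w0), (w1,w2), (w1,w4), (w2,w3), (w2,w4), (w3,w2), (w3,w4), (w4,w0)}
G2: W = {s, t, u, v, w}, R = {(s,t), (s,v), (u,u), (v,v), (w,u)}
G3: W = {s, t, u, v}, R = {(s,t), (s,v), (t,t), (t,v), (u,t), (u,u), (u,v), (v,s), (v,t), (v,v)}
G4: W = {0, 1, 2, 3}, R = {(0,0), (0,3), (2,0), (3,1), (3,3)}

This is the axiom for density; its first-order frame correspondent is forall x forall y (Rxy -> exists z (Rxz & Rzy)).
G1: fails — Rw3w2 but no z with Rw3z and Rzw2.
G2: fails — Rst but no z with Rsz and Rzt.
G3: holds.
G4: holds.
Valid on: G3, G4.

G3, G4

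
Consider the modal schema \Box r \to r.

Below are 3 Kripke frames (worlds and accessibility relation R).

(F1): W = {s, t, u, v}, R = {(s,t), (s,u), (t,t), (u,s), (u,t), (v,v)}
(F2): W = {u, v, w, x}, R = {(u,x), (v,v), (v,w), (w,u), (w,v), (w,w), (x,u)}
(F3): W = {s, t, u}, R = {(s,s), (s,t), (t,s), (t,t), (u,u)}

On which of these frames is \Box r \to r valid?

This is the axiom for reflexivity; its first-order frame correspondent is \forall x Rxx.
(F1): fails — world s does not see itself.
(F2): fails — world u does not see itself.
(F3): condition met.

(F3)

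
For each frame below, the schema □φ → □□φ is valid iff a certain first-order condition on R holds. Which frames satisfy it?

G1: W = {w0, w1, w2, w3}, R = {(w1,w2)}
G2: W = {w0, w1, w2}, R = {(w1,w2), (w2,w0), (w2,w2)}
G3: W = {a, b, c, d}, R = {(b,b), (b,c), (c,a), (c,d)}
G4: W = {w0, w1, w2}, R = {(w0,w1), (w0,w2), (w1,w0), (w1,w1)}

G1

The schema corresponds to transitivity: ∀x ∀y ∀z (Rxy ∧ Ryz → Rxz).
G1: ✓.
G2: fails — Rw1w2 and Rw2w0 but not Rw1w0.
G3: fails — Rbc and Rca but not Rba.
G4: fails — Rw0w1 and Rw1w0 but not Rw0w0.
Valid on: G1.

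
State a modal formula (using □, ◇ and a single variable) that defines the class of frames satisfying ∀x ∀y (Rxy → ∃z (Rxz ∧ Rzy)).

□□q → □q

The condition is density. The C4 schema □□q → □q defines it.
Suppose □□q→□q is valid. Take Rxy and set V(q)={w : xR²w}. Then □□q at x, so □q at x, so q at y, i.e. ∃z(Rxz∧Rzy).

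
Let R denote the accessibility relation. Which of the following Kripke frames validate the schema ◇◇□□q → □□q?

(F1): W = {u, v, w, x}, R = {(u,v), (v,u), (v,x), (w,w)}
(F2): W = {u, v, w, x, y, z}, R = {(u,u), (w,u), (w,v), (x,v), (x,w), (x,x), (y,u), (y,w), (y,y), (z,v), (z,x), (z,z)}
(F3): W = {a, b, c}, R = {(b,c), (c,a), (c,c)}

The schema corresponds to a generalized confluence (Geach) condition: ∀x ∀y ∀z ((xR²y ∧ xR²z) → ∃w (yR²w ∧ z = w)).
(F1): fails — uR²x, uR²u but no t with xR²t and u=t.
(F2): fails — xR²u, xR²v but no t with uR²t and v=t.
(F3): fails — bR²a, bR²a but no w with aR²w and a=w.

none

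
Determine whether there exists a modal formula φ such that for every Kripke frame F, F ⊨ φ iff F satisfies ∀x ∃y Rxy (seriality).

Yes: it is seriality, defined by the D schema □p → ◇p.
Suppose □p→◇p is valid. At any x set V(p)=W. Then □p at x, so ◇p at x, so x has a successor.

Definable; □p → ◇p defines it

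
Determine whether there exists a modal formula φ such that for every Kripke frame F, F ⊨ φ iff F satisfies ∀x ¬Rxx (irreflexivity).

Any modally definable frame class is closed under surjective bounded morphisms.
The 3-cycle (worlds s,t,u with s→t→u→s) is irreflexive, and the map sending every world to a single reflexive point • is a surjective bounded morphism (forth: every edge maps to (•,•); back: every world has a successor). So any modal formula valid on the 3-cycle is also valid on the reflexive point, which is not irreflexive.
Hence irreflexivity is not modally definable.

Not definable by any modal formula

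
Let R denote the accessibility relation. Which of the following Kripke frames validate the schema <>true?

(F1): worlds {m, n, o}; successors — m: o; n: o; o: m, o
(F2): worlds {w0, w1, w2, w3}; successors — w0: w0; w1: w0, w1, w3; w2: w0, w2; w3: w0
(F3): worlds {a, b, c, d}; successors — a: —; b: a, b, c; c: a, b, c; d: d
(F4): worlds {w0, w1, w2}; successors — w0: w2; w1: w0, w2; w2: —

The schema corresponds to seriality: forall x exists y Rxy.
(F1): condition met.
(F2): condition met.
(F3): fails — world a has no successor.
(F4): fails — world w2 has no successor.
Valid on: (F1), (F2).

(F1), (F2)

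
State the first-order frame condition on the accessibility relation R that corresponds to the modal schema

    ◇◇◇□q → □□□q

∀x ∀y ∀z ((xR³y ∧ xR³z) → ∃w (yRw ∧ z = w))

This is a Sahlqvist (Geach-type) schema ◇^3□^1q → □^3◇^0q.
Minimal-valuation argument: fix x; take any y with xR^3y and any z with xR^3z. Set V(q) to the set of worlds R-reachable from y in exactly 1 step. Then □^1q holds at y, so the antecedent holds at x; validity forces ◇^0q at z, giving a w with zR^0w and yR^1w.
First-order correspondent: ∀x ∀y ∀z ((xR³y ∧ xR³z) → ∃w (yRw ∧ z = w)).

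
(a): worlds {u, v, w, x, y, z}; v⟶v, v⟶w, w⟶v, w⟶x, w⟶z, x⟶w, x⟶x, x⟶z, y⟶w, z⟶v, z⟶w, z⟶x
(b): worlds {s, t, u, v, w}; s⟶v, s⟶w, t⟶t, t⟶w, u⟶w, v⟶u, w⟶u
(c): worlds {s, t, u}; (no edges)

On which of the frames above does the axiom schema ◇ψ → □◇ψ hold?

(c)

Frame correspondent (Sahlqvist): ∀x ∀y ∀z (Rxy ∧ Rxz → Ryz) — i.e. the Euclidean property.
(a): fails — Rvw and Rvw but not Rww.
(b): fails — Rsv and Rsv but not Rvv.
(c): condition met.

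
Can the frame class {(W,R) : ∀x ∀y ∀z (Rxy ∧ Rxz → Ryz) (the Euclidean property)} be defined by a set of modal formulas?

Definable; ◇p → □◇p defines it

Yes: it is the Euclidean property, defined by the 5 schema ◇p → □◇p.
Suppose ◇p→□◇p is valid. Take Rxy, Rxz and set V(p)={y}. Then ◇p at x, so □◇p at x, so ◇p at z, so some w with Rzw has p; w=y, i.e. Rzy. By symmetry of the argument, Ryz.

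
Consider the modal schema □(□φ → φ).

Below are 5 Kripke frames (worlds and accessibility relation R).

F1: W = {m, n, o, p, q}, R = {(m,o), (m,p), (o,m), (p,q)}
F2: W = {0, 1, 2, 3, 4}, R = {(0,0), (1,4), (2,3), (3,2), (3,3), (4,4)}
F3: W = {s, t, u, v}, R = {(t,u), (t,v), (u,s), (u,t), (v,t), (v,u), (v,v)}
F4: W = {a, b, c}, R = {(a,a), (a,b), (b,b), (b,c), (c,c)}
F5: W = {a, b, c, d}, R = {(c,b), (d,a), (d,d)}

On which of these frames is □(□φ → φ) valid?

F4

The schema corresponds to shift-reflexivity: ∀x ∀y (Rxy → Ryy).
F1: fails — Rom but not Rmm.
F2: fails — R32 but not R22.
F3: fails — Rut but not Rtt.
F4: satisfies the condition.
F5: fails — Rcb but not Rbb.
Valid on: F4.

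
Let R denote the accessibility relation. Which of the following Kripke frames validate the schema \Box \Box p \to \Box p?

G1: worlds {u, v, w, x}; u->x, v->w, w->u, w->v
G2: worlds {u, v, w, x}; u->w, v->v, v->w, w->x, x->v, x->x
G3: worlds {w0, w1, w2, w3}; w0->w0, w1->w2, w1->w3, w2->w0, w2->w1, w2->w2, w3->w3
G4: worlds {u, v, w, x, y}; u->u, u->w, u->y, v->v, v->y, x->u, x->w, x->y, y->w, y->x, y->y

G3, G4

The schema corresponds to density: \forall x \forall y (Rxy \to \exists z (Rxz \wedge Rzy)).
G1: fails — Rvw but no z with Rvz and Rzw.
G2: fails — Ruw but no z with Ruz and Rzw.
G3: ✓.
G4: ✓.
Valid on: G3, G4.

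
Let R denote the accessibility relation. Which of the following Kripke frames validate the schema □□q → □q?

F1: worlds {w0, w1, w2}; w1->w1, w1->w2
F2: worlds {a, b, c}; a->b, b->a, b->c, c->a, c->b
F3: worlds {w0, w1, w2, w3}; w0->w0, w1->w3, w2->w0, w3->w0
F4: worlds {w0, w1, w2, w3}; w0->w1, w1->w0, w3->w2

F1

Frame correspondent (Sahlqvist): ∀x ∀y (Rxy → ∃z (Rxz ∧ Rzy)) — i.e. density.
F1: satisfies the condition.
F2: fails — Rbc but no z with Rbz and Rzc.
F3: fails — Rw1w3 but no z with Rw1z and Rzw3.
F4: fails — Rw0w1 but no z with Rw0z and Rzw1.
Valid on: F1.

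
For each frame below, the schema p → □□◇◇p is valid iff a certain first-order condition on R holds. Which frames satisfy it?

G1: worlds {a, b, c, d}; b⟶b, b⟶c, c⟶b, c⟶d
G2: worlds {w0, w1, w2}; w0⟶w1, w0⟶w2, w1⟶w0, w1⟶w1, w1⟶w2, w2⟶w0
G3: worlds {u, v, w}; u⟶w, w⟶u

G3

Frame correspondent (Sahlqvist): ∀x ∀z (xR²z → ∃w (x = w ∧ zR²w)) — i.e. a generalized confluence (Geach) condition.
G1: fails — bR²d but no w with b=w and dR²w.
G2: fails — w0R²w2 but no w with w0=w and w2R²w.
G3: ✓.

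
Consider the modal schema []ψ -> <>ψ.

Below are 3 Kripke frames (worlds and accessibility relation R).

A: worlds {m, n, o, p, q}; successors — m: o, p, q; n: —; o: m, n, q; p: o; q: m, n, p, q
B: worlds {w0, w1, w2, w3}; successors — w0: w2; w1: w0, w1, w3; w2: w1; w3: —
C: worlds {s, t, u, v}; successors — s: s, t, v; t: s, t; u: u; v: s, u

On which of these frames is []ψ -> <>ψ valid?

C

The schema corresponds to seriality: forall x exists y Rxy.
A: fails — world n has no successor.
B: fails — world w3 has no successor.
C: holds.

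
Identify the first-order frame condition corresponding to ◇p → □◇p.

The Euclidean property

Suppose ◇p→□◇p is valid. Take Rxy, Rxz and set V(p)={y}. Then ◇p at x, so □◇p at x, so ◇p at z, so some w with Rzw has p; w=y, i.e. Rzy. By symmetry of the argument, Ryz.
Conversely, any frame satisfying ∀x ∀y ∀z (Rxy ∧ Rxz → Ryz) validates the schema.
Frame condition: ∀x ∀y ∀z (Rxy ∧ Rxz → Ryz).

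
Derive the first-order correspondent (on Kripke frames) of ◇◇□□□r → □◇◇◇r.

This is a Sahlqvist (Geach-type) schema ◇^2□^3r → □^1◇^3r.
First-order correspondent: ∀x ∀y ∀z ((xR²y ∧ xRz) → ∃w (yR³w ∧ zR³w)).

∀x ∀y ∀z ((xR²y ∧ xRz) → ∃w (yR³w ∧ zR³w))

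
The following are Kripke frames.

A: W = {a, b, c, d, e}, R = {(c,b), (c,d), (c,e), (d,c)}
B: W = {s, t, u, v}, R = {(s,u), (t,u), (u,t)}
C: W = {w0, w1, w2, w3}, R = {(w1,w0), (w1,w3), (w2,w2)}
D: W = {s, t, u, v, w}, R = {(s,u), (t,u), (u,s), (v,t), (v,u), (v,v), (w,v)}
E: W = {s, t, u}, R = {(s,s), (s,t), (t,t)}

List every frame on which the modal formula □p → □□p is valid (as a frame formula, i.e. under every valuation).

C, E

The schema corresponds to transitivity: ∀x ∀y ∀z (Rxy ∧ Ryz → Rxz).
A: fails — Rdc and Rcb but not Rdb.
B: fails — Rsu and Rut but not Rst.
C: ✓.
D: fails — Rus and Rsu but not Ruu.
E: ✓.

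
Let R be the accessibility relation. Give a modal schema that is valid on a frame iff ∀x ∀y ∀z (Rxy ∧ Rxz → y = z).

A defining formula is ◇p → □p (the CD axiom).
Suppose ◇p→□p is valid. Take Rxy, Rxz and set V(p)={y}. Then ◇p at x, so □p at x, so p at z, i.e. z=y.

◇p → □p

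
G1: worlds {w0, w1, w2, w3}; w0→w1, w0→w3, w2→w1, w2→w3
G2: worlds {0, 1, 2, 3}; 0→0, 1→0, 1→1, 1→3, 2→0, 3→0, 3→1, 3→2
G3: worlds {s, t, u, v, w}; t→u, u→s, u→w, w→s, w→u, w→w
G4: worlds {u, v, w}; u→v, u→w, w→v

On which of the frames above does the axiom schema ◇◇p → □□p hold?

G1, G4

The schema corresponds to a generalized confluence (Geach) condition: ∀x ∀y ∀z ((xR²y ∧ xR²z) → ∃w (y = w ∧ z = w)).
G1: ✓.
G2: fails — 1R²0, 1R²1 but 0 ≠ 1.
G3: fails — tR²s, tR²w but s ≠ w.
G4: ✓.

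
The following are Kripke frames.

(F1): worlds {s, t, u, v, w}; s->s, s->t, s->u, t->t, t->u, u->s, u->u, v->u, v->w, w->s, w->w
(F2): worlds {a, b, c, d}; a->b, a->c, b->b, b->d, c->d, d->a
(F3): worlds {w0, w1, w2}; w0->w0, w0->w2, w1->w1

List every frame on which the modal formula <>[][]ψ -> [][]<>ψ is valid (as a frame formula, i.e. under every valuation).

The schema corresponds to a generalized confluence (Geach) condition: forall x forall y forall z ((xRy & x R^2 z) -> exists w (y R^2 w & zRw)).
(F1): condition met.
(F2): fails — aRc, aR²b but no w with cR²w and bRw.
(F3): fails — w0Rw0, w0R²w2 but no w with w0R²w and w2Rw.
Valid on: (F1).

(F1)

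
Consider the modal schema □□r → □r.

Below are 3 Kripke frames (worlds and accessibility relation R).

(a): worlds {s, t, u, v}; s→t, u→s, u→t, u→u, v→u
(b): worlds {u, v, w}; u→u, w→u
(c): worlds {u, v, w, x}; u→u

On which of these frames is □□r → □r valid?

Frame correspondent (Sahlqvist): ∀x ∀y (Rxy → ∃z (Rxz ∧ Rzy)) — i.e. density.
(a): fails — Rst but no z with Rsz and Rzt.
(b): satisfies the condition.
(c): satisfies the condition.
Valid on: (b), (c).

(b), (c)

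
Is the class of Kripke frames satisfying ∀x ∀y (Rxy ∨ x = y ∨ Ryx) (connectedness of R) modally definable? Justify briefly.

Not definable by any modal formula

Modal frame validity is preserved under disjoint unions.
Take 3 disjoint single-world reflexive frames: each is trivially connected, but their disjoint union has 3 worlds with no edge between distinct components, so it is not connected.
Hence connectedness of R is not modally definable.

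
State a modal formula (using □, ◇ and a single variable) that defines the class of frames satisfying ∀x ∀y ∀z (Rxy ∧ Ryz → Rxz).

□ψ → □□ψ

A defining formula is □ψ → □□ψ (the 4 axiom).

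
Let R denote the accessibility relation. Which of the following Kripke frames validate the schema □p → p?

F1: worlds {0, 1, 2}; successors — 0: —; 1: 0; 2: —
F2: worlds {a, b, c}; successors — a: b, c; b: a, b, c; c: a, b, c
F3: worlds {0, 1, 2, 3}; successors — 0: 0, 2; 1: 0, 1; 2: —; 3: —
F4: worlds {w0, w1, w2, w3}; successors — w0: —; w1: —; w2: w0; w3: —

Frame correspondent (Sahlqvist): ∀x Rxx — i.e. reflexivity.
F1: fails — world 0 does not see itself.
F2: fails — world a does not see itself.
F3: fails — world 2 does not see itself.
F4: fails — world w0 does not see itself.
Valid on no frame.

none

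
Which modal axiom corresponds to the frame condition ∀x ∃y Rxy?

□s → ◇s

A defining formula is □s → ◇s (the D axiom).
Suppose □s→◇s is valid. At any x set V(s)=W. Then □s at x, so ◇s at x, so x has a successor.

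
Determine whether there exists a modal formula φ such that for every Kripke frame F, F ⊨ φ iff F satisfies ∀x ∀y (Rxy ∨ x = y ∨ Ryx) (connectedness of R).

Not modally definable

Modal frame validity is preserved under disjoint unions.
Take 4 disjoint single-world reflexive frames: each is trivially connected, but their disjoint union has 4 worlds with no edge between distinct components, so it is not connected.
So the class is not modally definable.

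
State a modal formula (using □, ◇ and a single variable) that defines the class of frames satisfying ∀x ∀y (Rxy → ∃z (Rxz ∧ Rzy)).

This is density; the standard corresponding axiom is C4: □□s → □s.

□□s → □s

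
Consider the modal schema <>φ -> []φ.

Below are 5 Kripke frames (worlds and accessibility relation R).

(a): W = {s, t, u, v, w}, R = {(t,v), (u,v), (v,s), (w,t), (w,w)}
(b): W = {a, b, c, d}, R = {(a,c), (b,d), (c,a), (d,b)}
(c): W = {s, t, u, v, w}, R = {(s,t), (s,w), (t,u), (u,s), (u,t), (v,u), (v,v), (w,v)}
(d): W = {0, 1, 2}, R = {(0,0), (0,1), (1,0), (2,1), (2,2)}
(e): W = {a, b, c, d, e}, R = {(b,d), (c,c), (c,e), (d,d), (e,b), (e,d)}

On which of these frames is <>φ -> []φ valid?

(b)

Frame correspondent (Sahlqvist): forall x forall y forall z (Rxy & Rxz -> y = z) — i.e. partial functionality.
(a): fails — w sees both t and w.
(b): condition met.
(c): fails — s sees both t and w.
(d): fails — 0 sees both 0 and 1.
(e): fails — c sees both c and e.
Valid on: (b).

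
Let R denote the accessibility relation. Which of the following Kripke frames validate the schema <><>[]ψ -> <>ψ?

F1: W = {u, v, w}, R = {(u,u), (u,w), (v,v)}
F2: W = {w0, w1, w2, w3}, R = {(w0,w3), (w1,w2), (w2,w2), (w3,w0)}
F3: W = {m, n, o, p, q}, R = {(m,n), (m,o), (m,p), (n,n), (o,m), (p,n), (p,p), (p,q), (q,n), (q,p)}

F2

The schema corresponds to a generalized confluence (Geach) condition: forall x forall y (x R^2 y -> exists w (yRw & xRw)).
F1: fails — uR²w but no t with wRt and uRt.
F2: ✓.
F3: fails — oR²n but no w with nRw and oRw.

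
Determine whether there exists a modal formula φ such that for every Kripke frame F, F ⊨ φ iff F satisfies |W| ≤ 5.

Modal frame validity is preserved under disjoint unions.
Any modal formula valid on each of 6 disjoint one-world frames is valid on their disjoint union (validity is preserved under disjoint unions). Each one-world frame has |W|=1≤5, but the union has |W|=6.
Hence having at most 5 worlds is not modally definable.

Not modally definable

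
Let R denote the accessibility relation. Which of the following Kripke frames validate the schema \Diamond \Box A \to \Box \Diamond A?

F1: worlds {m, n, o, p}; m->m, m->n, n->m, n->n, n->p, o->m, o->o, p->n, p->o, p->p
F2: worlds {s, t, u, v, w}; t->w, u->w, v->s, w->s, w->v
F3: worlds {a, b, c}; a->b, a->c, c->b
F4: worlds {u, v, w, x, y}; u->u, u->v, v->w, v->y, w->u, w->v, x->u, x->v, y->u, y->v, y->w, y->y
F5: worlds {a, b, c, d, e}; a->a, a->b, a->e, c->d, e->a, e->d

Frame correspondent (Sahlqvist): \forall x \forall y \forall z (Rxy \wedge Rxz \to \exists w (Ryw \wedge Rzw)) — i.e. convergence.
F1: holds.
F2: fails — Rvs and Rvs but s and s have no common successor.
F3: fails — Rac and Rab but c and b have no common successor.
F4: fails — Ruv and Ruu but v and u have no common successor.
F5: fails — Rab and Rab but b and b have no common successor.

F1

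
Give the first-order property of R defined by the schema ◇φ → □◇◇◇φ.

This is a Sahlqvist (Geach-type) schema ◇^1□^0φ → □^1◇^3φ.
Minimal-valuation argument: fix x; take any y with xR^1y and any z with xR^1z. Set V(φ) to the set of worlds R-reachable from y in exactly 0 steps. Then □^0φ holds at y, so the antecedent holds at x; validity forces ◇^3φ at z, giving a w with zR^3w and yR^0w.
First-order correspondent: ∀x ∀y ∀z ((xRy ∧ xRz) → ∃w (y = w ∧ zR³w)).

∀x ∀y ∀z ((xRy ∧ xRz) → ∃w (y = w ∧ zR³w))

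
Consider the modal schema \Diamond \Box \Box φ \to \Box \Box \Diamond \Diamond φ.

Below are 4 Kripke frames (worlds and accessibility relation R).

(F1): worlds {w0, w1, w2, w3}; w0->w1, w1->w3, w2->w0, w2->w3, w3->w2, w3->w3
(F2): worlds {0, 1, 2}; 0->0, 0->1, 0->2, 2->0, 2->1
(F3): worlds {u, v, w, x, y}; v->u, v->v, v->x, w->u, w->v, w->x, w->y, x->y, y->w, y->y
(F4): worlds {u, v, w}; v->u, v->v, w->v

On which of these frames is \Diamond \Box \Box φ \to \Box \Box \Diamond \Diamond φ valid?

(F1)

The schema corresponds to a generalized confluence (Geach) condition: \forall x \forall y \forall z ((xRy \wedge x R^2 z) \to \exists w (y R^2 w \wedge z R^2 w)).
(F1): satisfies the condition.
(F2): fails — 0R0, 0R²1 but no w with 0R²w and 1R²w.
(F3): fails — vRu, vR²u but no t with uR²t and uR²t.
(F4): fails — vRu, vR²u but no t with uR²t and uR²t.
Valid on: (F1).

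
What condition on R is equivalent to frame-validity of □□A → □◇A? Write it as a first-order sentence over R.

This is a Sahlqvist (Geach-type) schema ◇^0□^2A → □^1◇^1A.
Minimal-valuation argument: fix x; take any y with xR^0y and any z with xR^1z. Set V(A) to the set of worlds R-reachable from y in exactly 2 steps. Then □^2A holds at y, so the antecedent holds at x; validity forces ◇^1A at z, giving a w with zR^1w and yR^2w.
First-order correspondent: ∀x ∀z (xRz → ∃w (xR²w ∧ zRw)).

∀x ∀z (xRz → ∃w (xR²w ∧ zRw))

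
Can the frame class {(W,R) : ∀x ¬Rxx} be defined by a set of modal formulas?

Modal frame validity is preserved under surjective bounded morphisms.
The 2-cycle (worlds 0,1 with 0→1→0) is irreflexive, and the map sending every world to a single reflexive point • is a surjective bounded morphism (forth: every edge maps to (•,•); back: every world has a successor). So any modal formula valid on the 2-cycle is also valid on the reflexive point, which is not irreflexive.
Hence irreflexivity is not modally definable.

Not modally definable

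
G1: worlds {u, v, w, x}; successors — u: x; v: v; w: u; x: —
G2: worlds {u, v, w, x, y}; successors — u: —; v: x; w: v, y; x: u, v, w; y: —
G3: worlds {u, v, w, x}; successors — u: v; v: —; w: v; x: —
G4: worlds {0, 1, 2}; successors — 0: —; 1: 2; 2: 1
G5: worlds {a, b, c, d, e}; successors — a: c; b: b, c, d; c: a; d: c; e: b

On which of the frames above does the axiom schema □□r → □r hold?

Frame correspondent (Sahlqvist): ∀x ∀y (Rxy → ∃z (Rxz ∧ Rzy)) — i.e. density.
G1: fails — Rwu but no z with Rwz and Rzu.
G2: fails — Rxw but no z with Rxz and Rzw.
G3: fails — Ruv but no z with Ruz and Rzv.
G4: fails — R12 but no z with R1z and Rz2.
G5: fails — Rdc but no z with Rdz and Rzc.

none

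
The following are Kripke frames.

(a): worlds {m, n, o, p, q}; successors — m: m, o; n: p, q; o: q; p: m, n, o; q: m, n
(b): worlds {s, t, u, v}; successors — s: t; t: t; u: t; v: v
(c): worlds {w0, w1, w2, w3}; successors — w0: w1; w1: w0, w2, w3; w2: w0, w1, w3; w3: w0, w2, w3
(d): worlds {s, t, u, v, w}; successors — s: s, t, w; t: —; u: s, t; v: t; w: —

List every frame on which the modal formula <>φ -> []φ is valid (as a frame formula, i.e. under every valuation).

(b)

The schema corresponds to partial functionality: forall x forall y forall z (Rxy & Rxz -> y = z).
(a): fails — m sees both m and o.
(b): condition met.
(c): fails — w1 sees both w0 and w2.
(d): fails — s sees both s and t.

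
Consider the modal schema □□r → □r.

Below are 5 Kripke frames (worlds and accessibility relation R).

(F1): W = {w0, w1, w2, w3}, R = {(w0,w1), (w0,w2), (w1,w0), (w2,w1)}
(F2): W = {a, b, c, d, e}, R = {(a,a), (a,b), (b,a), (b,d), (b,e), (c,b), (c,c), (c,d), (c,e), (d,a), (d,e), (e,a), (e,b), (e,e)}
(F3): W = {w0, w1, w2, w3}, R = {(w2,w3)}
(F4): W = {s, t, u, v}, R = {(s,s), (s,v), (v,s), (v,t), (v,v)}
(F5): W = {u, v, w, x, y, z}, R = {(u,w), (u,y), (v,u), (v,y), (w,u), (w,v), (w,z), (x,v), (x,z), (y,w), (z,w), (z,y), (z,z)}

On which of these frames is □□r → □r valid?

This is the axiom for density; its first-order frame correspondent is ∀x ∀y (Rxy → ∃z (Rxz ∧ Rzy)).
(F1): fails — Rw1w0 but no z with Rw1z and Rzw0.
(F2): fails — Rbd but no z with Rbz and Rzd.
(F3): fails — Rw2w3 but no z with Rw2z and Rzw3.
(F4): holds.
(F5): fails — Rvu but no t with Rvt and Rtu.
Valid on: (F4).

(F4)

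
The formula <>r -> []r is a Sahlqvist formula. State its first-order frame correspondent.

Partial functionality

Suppose ◇r→□r is valid. Take Rxy, Rxz and set V(r)={y}. Then ◇r at x, so □r at x, so r at z, i.e. z=y.
The converse is a direct semantic check.
Frame condition: forall x forall y forall z (Rxy & Rxz -> y = z).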